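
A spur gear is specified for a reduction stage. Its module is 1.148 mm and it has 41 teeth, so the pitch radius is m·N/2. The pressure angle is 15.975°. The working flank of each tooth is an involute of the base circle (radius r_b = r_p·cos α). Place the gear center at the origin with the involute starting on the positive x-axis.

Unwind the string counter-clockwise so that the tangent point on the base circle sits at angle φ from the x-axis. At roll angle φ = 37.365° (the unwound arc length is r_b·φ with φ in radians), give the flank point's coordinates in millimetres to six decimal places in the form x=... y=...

pitch radius r_p = m·N/2 = 1.148·41/2 = 23.534000
base radius r_b = r_p·cos α = 23.534000·cos 15.975° = 22.625161
roll angle φ = 37.365° = 0.65214228 rad
x = r_b·(cos φ + φ·sin φ) = 22.625161·(0.79478550 + 0.65214228·0.60689045) = 26.936712
y = r_b·(sin φ − φ·cos φ) = 22.625161·(0.60689045 − 0.65214228·0.79478550) = 2.004074

x=26.936712 y=2.004074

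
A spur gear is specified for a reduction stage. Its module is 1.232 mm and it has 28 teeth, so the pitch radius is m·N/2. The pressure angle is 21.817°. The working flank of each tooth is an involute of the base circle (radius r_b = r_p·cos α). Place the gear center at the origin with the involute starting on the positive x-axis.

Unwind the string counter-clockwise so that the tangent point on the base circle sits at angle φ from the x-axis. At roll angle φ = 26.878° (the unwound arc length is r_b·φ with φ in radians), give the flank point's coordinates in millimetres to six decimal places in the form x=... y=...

x=17.678768 y=0.538985

pitch radius r_p = m·N/2 = 1.232·28/2 = 17.248000
base radius r_b = r_p·cos α = 17.248000·cos 21.817° = 16.012622
roll angle φ = 26.878° = 0.46910960 rad
x = r_b·(cos φ + φ·sin φ) = 16.012622·(0.89197119 + 0.46910960·0.45209225) = 17.678768
y = r_b·(sin φ − φ·cos φ) = 16.012622·(0.45209225 − 0.46910960·0.89197119) = 0.538985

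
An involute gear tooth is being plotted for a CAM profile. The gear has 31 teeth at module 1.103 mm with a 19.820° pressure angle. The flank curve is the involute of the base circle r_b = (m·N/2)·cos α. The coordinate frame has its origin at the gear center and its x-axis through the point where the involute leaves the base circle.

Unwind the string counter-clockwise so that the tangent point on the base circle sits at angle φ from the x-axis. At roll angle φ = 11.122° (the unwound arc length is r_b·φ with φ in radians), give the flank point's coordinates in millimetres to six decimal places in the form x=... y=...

x=16.383921 y=0.039067

pitch radius r_p = m·N/2 = 1.103·31/2 = 17.096500
base radius r_b = r_p·cos α = 17.096500·cos 19.820° = 16.083746
roll angle φ = 11.122° = 0.19411552 rad
x = r_b·(cos φ + φ·sin φ) = 16.083746·(0.98121867 + 0.19411552·0.19289874) = 16.383921
y = r_b·(sin φ − φ·cos φ) = 16.083746·(0.19289874 − 0.19411552·0.98121867) = 0.039067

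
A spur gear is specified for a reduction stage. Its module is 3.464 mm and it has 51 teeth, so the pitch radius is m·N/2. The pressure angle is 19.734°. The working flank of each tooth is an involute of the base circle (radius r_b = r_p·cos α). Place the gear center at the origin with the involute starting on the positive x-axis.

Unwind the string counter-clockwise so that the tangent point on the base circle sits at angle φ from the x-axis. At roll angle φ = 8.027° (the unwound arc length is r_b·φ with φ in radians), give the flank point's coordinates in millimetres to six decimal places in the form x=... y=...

x=83.956243 y=0.076059

pitch radius r_p = m·N/2 = 3.464·51/2 = 88.332000
base radius r_b = r_p·cos α = 88.332000·cos 19.734° = 83.144292
roll angle φ = 8.027° = 0.14009758 rad
x = r_b·(cos φ + φ·sin φ) = 83.144292·(0.99020238 + 0.14009758·0.13963974) = 83.956243
y = r_b·(sin φ − φ·cos φ) = 83.144292·(0.13963974 − 0.14009758·0.99020238) = 0.076059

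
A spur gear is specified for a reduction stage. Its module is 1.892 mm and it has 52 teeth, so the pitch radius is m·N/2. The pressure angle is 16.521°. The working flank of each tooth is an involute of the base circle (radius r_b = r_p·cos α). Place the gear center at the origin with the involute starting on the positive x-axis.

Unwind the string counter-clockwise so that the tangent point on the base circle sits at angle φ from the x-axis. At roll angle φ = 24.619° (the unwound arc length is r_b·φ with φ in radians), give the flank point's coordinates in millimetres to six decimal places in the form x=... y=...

x=51.315852 y=1.224241

pitch radius r_p = m·N/2 = 1.892·52/2 = 49.192000
base radius r_b = r_p·cos α = 49.192000·cos 16.521° = 47.161136
roll angle φ = 24.619° = 0.42968261 rad
x = r_b·(cos φ + φ·sin φ) = 47.161136·(0.90909802 + 0.42968261·0.41658228) = 51.315852
y = r_b·(sin φ − φ·cos φ) = 47.161136·(0.41658228 − 0.42968261·0.90909802) = 1.224241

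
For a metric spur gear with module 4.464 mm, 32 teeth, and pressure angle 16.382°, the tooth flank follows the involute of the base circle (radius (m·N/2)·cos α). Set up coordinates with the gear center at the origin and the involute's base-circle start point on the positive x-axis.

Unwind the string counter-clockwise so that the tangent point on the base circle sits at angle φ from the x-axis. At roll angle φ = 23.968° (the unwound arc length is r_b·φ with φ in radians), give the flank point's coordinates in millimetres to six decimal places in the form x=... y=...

pitch radius r_p = m·N/2 = 4.464·32/2 = 71.424000
base radius r_b = r_p·cos α = 71.424000·cos 16.382° = 68.524373
roll angle φ = 23.968° = 0.41832052 rad
x = r_b·(cos φ + φ·sin φ) = 68.524373·(0.91377248 + 0.41832052·0.40622636) = 74.260226
y = r_b·(sin φ − φ·cos φ) = 68.524373·(0.40622636 − 0.41832052·0.91377248) = 1.642980

x=74.260226 y=1.642980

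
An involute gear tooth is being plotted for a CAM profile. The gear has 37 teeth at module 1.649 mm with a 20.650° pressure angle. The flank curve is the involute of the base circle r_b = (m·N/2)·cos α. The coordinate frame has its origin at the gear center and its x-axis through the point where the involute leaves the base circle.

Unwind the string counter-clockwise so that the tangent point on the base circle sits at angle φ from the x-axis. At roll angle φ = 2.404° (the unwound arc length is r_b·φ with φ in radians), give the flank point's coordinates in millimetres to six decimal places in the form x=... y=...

pitch radius r_p = m·N/2 = 1.649·37/2 = 30.506500
base radius r_b = r_p·cos α = 30.506500·cos 20.650° = 28.546523
roll angle φ = 2.404° = 0.04195772 rad
x = r_b·(cos φ + φ·sin φ) = 28.546523·(0.99911990 + 0.04195772·0.04194541) = 28.571639
y = r_b·(sin φ − φ·cos φ) = 28.546523·(0.04194541 − 0.04195772·0.99911990) = 0.000703

x=28.571639 y=0.000703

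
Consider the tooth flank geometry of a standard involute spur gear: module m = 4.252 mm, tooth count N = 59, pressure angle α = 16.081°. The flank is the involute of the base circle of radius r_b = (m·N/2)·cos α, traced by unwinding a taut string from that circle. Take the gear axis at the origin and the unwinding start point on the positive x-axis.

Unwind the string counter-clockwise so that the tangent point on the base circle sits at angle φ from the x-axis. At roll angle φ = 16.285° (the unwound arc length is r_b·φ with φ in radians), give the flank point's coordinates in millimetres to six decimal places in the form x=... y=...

x=125.296356 y=0.915044

pitch radius r_p = m·N/2 = 4.252·59/2 = 125.434000
base radius r_b = r_p·cos α = 125.434000·cos 16.081° = 120.525901
roll angle φ = 16.285° = 0.28422687 rad
x = r_b·(cos φ + φ·sin φ) = 120.525901·(0.95987874 + 0.28422687·0.28041542) = 125.296356
y = r_b·(sin φ − φ·cos φ) = 120.525901·(0.28041542 − 0.28422687·0.95987874) = 0.915044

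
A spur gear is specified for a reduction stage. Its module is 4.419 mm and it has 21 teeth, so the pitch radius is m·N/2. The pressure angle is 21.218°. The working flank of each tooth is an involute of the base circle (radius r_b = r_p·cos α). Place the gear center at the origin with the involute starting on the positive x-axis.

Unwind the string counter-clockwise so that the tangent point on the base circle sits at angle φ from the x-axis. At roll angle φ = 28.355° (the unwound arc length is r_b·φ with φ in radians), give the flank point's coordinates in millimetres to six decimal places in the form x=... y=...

pitch radius r_p = m·N/2 = 4.419·21/2 = 46.399500
base radius r_b = r_p·cos α = 46.399500·cos 21.218° = 43.254085
roll angle φ = 28.355° = 0.49488811 rad
x = r_b·(cos φ + φ·sin φ) = 43.254085·(0.88002186 + 0.49488811·0.47493319) = 48.230928
y = r_b·(sin φ − φ·cos φ) = 43.254085·(0.47493319 − 0.49488811·0.88002186) = 1.705112

x=48.230928 y=1.705112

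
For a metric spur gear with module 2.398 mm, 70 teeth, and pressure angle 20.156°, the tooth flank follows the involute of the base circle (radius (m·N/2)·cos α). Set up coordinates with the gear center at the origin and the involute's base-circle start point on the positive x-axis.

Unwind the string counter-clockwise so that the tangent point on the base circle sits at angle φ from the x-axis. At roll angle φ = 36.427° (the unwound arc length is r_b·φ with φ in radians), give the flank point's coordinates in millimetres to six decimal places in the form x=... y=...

pitch radius r_p = m·N/2 = 2.398·70/2 = 83.930000
base radius r_b = r_p·cos α = 83.930000·cos 20.156° = 78.789952
roll angle φ = 36.427° = 0.63577109 rad
x = r_b·(cos φ + φ·sin φ) = 78.789952·(0.80461407 + 0.63577109·0.59379812) = 93.140261
y = r_b·(sin φ − φ·cos φ) = 78.789952·(0.59379812 − 0.63577109·0.80461407) = 6.480297

x=93.140261 y=6.480297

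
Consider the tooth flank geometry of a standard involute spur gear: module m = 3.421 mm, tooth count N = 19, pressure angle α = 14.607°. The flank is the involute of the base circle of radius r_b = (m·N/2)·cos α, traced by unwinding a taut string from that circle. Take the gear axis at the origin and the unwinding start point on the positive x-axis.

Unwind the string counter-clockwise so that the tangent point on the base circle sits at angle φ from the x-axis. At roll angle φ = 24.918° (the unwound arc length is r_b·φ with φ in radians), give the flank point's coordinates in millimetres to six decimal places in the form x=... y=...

pitch radius r_p = m·N/2 = 3.421·19/2 = 32.499500
base radius r_b = r_p·cos α = 32.499500·cos 14.607° = 31.449063
roll angle φ = 24.918° = 0.43490114 rad
x = r_b·(cos φ + φ·sin φ) = 31.449063·(0.90691170 + 0.43490114·0.42132075) = 34.284025
y = r_b·(sin φ − φ·cos φ) = 31.449063·(0.42132075 − 0.43490114·0.90691170) = 0.846100

x=34.284025 y=0.846100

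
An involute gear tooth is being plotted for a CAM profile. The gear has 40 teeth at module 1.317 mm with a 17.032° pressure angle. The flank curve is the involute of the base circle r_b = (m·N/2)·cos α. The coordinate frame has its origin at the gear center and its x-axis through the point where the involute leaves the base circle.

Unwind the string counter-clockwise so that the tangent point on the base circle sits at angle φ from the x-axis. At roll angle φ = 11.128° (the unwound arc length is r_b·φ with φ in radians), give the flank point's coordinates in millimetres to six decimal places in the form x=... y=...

x=25.655296 y=0.061272

pitch radius r_p = m·N/2 = 1.317·40/2 = 26.340000
base radius r_b = r_p·cos α = 26.340000·cos 17.032° = 25.184762
roll angle φ = 11.128° = 0.19422024 rad
x = r_b·(cos φ + φ·sin φ) = 25.184762·(0.98119846 + 0.19422024·0.19300149) = 25.655296
y = r_b·(sin φ − φ·cos φ) = 25.184762·(0.19300149 − 0.19422024·0.98119846) = 0.061272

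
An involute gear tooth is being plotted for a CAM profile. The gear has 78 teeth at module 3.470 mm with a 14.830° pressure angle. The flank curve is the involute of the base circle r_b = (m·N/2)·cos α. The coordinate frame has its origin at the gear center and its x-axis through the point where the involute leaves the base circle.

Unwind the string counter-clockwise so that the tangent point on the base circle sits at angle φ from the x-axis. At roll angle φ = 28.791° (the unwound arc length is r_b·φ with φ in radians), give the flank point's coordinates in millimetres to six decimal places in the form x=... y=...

x=146.310551 y=5.394562

pitch radius r_p = m·N/2 = 3.470·78/2 = 135.330000
base radius r_b = r_p·cos α = 135.330000·cos 14.830° = 130.822091
roll angle φ = 28.791° = 0.50249774 rad
x = r_b·(cos φ + φ·sin φ) = 130.822091·(0.87638234 + 0.50249774·0.48161602) = 146.310551
y = r_b·(sin φ − φ·cos φ) = 130.822091·(0.48161602 − 0.50249774·0.87638234) = 5.394562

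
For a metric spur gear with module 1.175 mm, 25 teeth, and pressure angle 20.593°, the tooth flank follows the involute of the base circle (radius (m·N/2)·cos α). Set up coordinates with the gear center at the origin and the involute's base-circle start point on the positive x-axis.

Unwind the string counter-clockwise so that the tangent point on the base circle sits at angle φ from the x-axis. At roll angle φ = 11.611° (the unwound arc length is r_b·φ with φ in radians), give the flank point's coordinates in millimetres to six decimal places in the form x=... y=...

x=14.028430 y=0.037985

pitch radius r_p = m·N/2 = 1.175·25/2 = 14.687500
base radius r_b = r_p·cos α = 14.687500·cos 20.593° = 13.749006
roll angle φ = 11.611° = 0.20265018 rad
x = r_b·(cos φ + φ·sin φ) = 13.749006·(0.97953663 + 0.20265018·0.20126598) = 14.028430
y = r_b·(sin φ − φ·cos φ) = 13.749006·(0.20126598 − 0.20265018·0.97953663) = 0.037985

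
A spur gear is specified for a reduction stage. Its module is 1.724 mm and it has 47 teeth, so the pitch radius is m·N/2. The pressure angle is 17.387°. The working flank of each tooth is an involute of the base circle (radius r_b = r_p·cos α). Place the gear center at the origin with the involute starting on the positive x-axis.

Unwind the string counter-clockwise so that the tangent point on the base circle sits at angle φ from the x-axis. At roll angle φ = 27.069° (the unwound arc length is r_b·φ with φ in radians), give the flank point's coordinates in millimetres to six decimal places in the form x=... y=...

x=42.739862 y=1.328913

pitch radius r_p = m·N/2 = 1.724·47/2 = 40.514000
base radius r_b = r_p·cos α = 40.514000·cos 17.387° = 38.662841
roll angle φ = 27.069° = 0.47244318 rad
x = r_b·(cos φ + φ·sin φ) = 38.662841·(0.89045915 + 0.47244318·0.45506319) = 42.739862
y = r_b·(sin φ − φ·cos φ) = 38.662841·(0.45506319 − 0.47244318·0.89045915) = 1.328913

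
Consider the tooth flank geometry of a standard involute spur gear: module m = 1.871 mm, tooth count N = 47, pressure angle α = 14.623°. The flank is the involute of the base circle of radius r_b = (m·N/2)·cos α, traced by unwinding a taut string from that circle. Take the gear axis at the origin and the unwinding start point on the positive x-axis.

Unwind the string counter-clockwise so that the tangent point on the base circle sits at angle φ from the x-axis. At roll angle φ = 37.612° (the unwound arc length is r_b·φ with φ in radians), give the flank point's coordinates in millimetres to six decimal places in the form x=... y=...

pitch radius r_p = m·N/2 = 1.871·47/2 = 43.968500
base radius r_b = r_p·cos α = 43.968500·cos 14.623° = 42.544268
roll angle φ = 37.612° = 0.65645324 rad
x = r_b·(cos φ + φ·sin φ) = 42.544268·(0.79216184 + 0.65645324·0.61031109) = 50.746911
y = r_b·(sin φ − φ·cos φ) = 42.544268·(0.61031109 − 0.65645324·0.79216184) = 3.841487

x=50.746911 y=3.841487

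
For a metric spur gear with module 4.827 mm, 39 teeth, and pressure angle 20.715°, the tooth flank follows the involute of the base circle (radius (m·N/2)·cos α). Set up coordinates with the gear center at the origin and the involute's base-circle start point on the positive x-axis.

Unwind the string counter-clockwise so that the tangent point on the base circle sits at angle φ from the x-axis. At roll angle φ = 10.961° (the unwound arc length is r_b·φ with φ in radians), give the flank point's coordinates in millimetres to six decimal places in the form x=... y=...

x=89.637709 y=0.204719

pitch radius r_p = m·N/2 = 4.827·39/2 = 94.126500
base radius r_b = r_p·cos α = 94.126500·cos 20.715° = 88.041359
roll angle φ = 10.961° = 0.19130554 rad
x = r_b·(cos φ + φ·sin φ) = 88.041359·(0.98175684 + 0.19130554·0.19014078) = 89.637709
y = r_b·(sin φ − φ·cos φ) = 88.041359·(0.19014078 − 0.19130554·0.98175684) = 0.204719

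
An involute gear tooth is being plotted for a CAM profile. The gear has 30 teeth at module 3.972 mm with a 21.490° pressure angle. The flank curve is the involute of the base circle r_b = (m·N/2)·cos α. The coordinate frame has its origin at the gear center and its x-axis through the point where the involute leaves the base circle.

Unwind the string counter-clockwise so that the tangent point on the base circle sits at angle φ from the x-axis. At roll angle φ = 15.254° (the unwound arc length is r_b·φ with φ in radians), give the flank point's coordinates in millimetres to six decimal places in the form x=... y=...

x=57.368130 y=0.346249

pitch radius r_p = m·N/2 = 3.972·30/2 = 59.580000
base radius r_b = r_p·cos α = 59.580000·cos 21.490° = 55.438089
roll angle φ = 15.254° = 0.26623252 rad
x = r_b·(cos φ + φ·sin φ) = 55.438089·(0.96476896 + 0.26623252·0.26309857) = 57.368130
y = r_b·(sin φ − φ·cos φ) = 55.438089·(0.26309857 − 0.26623252·0.96476896) = 0.346249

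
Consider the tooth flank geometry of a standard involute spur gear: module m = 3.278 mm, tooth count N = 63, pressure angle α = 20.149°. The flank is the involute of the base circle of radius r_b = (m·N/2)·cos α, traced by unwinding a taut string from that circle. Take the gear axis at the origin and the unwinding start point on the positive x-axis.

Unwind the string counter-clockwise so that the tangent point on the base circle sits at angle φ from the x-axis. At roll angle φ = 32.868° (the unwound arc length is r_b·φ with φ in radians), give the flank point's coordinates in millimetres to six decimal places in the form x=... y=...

pitch radius r_p = m·N/2 = 3.278·63/2 = 103.257000
base radius r_b = r_p·cos α = 103.257000·cos 20.149° = 96.937672
roll angle φ = 32.868° = 0.57365482 rad
x = r_b·(cos φ + φ·sin φ) = 96.937672·(0.83992310 + 0.57365482·0.54270543) = 111.599368
y = r_b·(sin φ − φ·cos φ) = 96.937672·(0.54270543 − 0.57365482·0.83992310) = 5.901517

x=111.599368 y=5.901517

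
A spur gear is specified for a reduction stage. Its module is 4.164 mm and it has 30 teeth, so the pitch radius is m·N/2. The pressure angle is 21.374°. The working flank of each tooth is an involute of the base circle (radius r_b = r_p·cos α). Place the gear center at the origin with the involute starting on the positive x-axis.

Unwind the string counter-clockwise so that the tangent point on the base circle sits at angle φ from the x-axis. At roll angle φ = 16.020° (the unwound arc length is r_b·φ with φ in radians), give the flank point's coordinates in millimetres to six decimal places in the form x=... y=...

pitch radius r_p = m·N/2 = 4.164·30/2 = 62.460000
base radius r_b = r_p·cos α = 62.460000·cos 21.374° = 58.164082
roll angle φ = 16.020° = 0.27960175 rad
x = r_b·(cos φ + φ·sin φ) = 58.164082·(0.96116542 + 0.27960175·0.27597288) = 60.393391
y = r_b·(sin φ − φ·cos φ) = 58.164082·(0.27597288 − 0.27960175·0.96116542) = 0.420489

x=60.393391 y=0.420489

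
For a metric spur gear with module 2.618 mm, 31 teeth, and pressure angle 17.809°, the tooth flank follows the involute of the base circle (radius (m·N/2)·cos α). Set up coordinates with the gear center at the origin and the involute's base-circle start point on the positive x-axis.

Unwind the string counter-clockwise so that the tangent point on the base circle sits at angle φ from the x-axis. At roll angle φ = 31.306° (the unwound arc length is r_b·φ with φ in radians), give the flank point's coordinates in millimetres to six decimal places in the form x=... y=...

pitch radius r_p = m·N/2 = 2.618·31/2 = 40.579000
base radius r_b = r_p·cos α = 40.579000·cos 17.809° = 38.634510
roll angle φ = 31.306° = 0.54639278 rad
x = r_b·(cos φ + φ·sin φ) = 38.634510·(0.85440442 + 0.54639278·0.51960859) = 43.978234
y = r_b·(sin φ − φ·cos φ) = 38.634510·(0.51960859 − 0.54639278·0.85440442) = 2.038673

x=43.978234 y=2.038673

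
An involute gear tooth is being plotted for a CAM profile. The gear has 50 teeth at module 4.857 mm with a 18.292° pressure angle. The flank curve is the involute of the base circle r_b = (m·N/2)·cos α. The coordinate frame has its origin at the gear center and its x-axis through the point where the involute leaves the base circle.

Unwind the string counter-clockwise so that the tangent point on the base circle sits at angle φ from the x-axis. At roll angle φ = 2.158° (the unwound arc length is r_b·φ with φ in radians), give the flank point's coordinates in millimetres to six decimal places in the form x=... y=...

x=115.371056 y=0.002053

pitch radius r_p = m·N/2 = 4.857·50/2 = 121.425000
base radius r_b = r_p·cos α = 121.425000·cos 18.292° = 115.289311
roll angle φ = 2.158° = 0.03766421 rad
x = r_b·(cos φ + φ·sin φ) = 115.289311·(0.99929079 + 0.03766421·0.03765530) = 115.371056
y = r_b·(sin φ − φ·cos φ) = 115.289311·(0.03765530 − 0.03766421·0.99929079) = 0.002053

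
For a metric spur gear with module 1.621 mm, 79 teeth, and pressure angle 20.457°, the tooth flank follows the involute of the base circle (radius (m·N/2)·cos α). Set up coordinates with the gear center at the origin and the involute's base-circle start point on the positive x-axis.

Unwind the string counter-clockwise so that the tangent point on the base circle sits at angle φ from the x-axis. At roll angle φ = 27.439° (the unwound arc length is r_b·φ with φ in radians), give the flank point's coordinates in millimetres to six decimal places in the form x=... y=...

x=66.481423 y=2.146406

pitch radius r_p = m·N/2 = 1.621·79/2 = 64.029500
base radius r_b = r_p·cos α = 64.029500·cos 20.457° = 59.991464
roll angle φ = 27.439° = 0.47890089 rad
x = r_b·(cos φ + φ·sin φ) = 59.991464·(0.88750193 + 0.47890089·0.46080399) = 66.481423
y = r_b·(sin φ − φ·cos φ) = 59.991464·(0.46080399 − 0.47890089·0.88750193) = 2.146406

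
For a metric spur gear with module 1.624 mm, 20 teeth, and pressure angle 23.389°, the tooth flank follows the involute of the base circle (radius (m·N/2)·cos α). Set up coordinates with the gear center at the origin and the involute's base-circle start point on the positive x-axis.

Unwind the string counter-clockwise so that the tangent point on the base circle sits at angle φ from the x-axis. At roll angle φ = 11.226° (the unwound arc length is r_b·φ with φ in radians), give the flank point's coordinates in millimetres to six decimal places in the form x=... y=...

pitch radius r_p = m·N/2 = 1.624·20/2 = 16.240000
base radius r_b = r_p·cos α = 16.240000·cos 23.389° = 14.905573
roll angle φ = 11.226° = 0.19593066 rad
x = r_b·(cos φ + φ·sin φ) = 14.905573·(0.98086691 + 0.19593066·0.19467947) = 15.188937
y = r_b·(sin φ − φ·cos φ) = 14.905573·(0.19467947 − 0.19593066·0.98086691) = 0.037228

x=15.188937 y=0.037228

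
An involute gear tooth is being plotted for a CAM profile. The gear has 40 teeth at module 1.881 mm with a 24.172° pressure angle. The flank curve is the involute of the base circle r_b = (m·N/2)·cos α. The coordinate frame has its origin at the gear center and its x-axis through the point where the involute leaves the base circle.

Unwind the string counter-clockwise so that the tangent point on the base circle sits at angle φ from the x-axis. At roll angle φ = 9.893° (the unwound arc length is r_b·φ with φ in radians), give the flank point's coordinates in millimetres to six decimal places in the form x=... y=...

x=34.829303 y=0.058717

pitch radius r_p = m·N/2 = 1.881·40/2 = 37.620000
base radius r_b = r_p·cos α = 37.620000·cos 24.172° = 34.321491
roll angle φ = 9.893° = 0.17266542 rad
x = r_b·(cos φ + φ·sin φ) = 34.321491·(0.98513032 + 0.17266542·0.17180875) = 34.829303
y = r_b·(sin φ − φ·cos φ) = 34.321491·(0.17180875 − 0.17266542·0.98513032) = 0.058717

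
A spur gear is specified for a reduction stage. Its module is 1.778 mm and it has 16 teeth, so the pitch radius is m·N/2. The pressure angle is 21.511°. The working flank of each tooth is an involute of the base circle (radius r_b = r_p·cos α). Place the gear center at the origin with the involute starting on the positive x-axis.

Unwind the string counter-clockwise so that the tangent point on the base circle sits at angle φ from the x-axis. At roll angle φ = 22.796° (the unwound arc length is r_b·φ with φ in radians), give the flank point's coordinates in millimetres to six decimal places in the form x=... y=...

x=14.239563 y=0.273441

pitch radius r_p = m·N/2 = 1.778·16/2 = 14.224000
base radius r_b = r_p·cos α = 14.224000·cos 21.511° = 13.233258
roll angle φ = 22.796° = 0.39786526 rad
x = r_b·(cos φ + φ·sin φ) = 13.233258·(0.92189020 + 0.39786526·0.38745123) = 14.239563
y = r_b·(sin φ − φ·cos φ) = 13.233258·(0.38745123 − 0.39786526·0.92189020) = 0.273441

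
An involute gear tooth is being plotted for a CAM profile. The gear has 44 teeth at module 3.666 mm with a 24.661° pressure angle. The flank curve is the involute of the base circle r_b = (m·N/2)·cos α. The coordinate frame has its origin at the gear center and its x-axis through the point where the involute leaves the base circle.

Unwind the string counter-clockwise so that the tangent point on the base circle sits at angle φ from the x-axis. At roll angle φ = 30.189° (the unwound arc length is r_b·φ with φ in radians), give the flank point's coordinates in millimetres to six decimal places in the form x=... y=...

x=82.774836 y=3.475615

pitch radius r_p = m·N/2 = 3.666·44/2 = 80.652000
base radius r_b = r_p·cos α = 80.652000·cos 24.661° = 73.295925
roll angle φ = 30.189° = 0.52689745 rad
x = r_b·(cos φ + φ·sin φ) = 73.295925·(0.86437136 + 0.52689745·0.50285401) = 82.774836
y = r_b·(sin φ − φ·cos φ) = 73.295925·(0.50285401 − 0.52689745·0.86437136) = 3.475615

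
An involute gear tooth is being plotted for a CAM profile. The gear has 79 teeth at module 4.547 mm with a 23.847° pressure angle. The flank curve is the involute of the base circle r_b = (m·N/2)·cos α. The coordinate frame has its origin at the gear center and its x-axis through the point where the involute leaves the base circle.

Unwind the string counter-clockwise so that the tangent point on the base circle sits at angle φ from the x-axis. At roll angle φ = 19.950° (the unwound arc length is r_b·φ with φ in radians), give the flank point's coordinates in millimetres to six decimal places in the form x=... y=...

x=173.931510 y=2.283662

pitch radius r_p = m·N/2 = 4.547·79/2 = 179.606500
base radius r_b = r_p·cos α = 179.606500·cos 23.847° = 164.273193
roll angle φ = 19.950° = 0.34819319 rad
x = r_b·(cos φ + φ·sin φ) = 164.273193·(0.93999073 + 0.34819319·0.34119998) = 173.931510
y = r_b·(sin φ − φ·cos φ) = 164.273193·(0.34119998 − 0.34819319·0.93999073) = 2.283662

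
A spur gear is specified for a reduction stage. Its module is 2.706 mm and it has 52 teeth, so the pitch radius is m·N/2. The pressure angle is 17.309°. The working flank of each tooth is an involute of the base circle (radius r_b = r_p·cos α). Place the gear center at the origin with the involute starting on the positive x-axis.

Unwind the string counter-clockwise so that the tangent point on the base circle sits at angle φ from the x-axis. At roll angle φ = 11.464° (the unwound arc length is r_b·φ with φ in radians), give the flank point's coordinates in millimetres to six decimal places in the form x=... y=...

pitch radius r_p = m·N/2 = 2.706·52/2 = 70.356000
base radius r_b = r_p·cos α = 70.356000·cos 17.309° = 67.169864
roll angle φ = 11.464° = 0.20008455 rad
x = r_b·(cos φ + φ·sin φ) = 67.169864·(0.98004978 + 0.20008455·0.19875219) = 68.500970
y = r_b·(sin φ − φ·cos φ) = 67.169864·(0.19875219 − 0.20008455·0.98004978) = 0.178630

x=68.500970 y=0.178630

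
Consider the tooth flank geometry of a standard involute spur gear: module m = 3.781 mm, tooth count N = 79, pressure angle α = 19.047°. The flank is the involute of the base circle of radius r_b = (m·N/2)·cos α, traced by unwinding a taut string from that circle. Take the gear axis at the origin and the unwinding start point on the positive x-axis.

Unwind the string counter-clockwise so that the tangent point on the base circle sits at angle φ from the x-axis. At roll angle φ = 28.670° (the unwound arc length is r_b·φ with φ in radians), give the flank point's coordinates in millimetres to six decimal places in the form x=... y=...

x=157.755614 y=5.749520

pitch radius r_p = m·N/2 = 3.781·79/2 = 149.349500
base radius r_b = r_p·cos α = 149.349500·cos 19.047° = 141.172793
roll angle φ = 28.670° = 0.50038590 rad
x = r_b·(cos φ + φ·sin φ) = 141.172793·(0.87739749 + 0.50038590·0.47976416) = 157.755614
y = r_b·(sin φ − φ·cos φ) = 141.172793·(0.47976416 − 0.50038590·0.87739749) = 5.749520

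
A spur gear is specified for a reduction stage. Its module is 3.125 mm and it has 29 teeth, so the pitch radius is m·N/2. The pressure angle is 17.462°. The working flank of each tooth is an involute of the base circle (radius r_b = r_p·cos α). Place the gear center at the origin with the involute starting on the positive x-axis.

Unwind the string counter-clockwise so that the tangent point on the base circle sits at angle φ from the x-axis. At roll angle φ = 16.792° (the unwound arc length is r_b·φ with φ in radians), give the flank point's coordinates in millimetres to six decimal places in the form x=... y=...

pitch radius r_p = m·N/2 = 3.125·29/2 = 45.312500
base radius r_b = r_p·cos α = 45.312500·cos 17.462° = 43.224327
roll angle φ = 16.792° = 0.29307569 rad
x = r_b·(cos φ + φ·sin φ) = 43.224327·(0.95735984 + 0.29307569·0.28889813) = 45.040996
y = r_b·(sin φ − φ·cos φ) = 43.224327·(0.28889813 − 0.29307569·0.95735984) = 0.359593

x=45.040996 y=0.359593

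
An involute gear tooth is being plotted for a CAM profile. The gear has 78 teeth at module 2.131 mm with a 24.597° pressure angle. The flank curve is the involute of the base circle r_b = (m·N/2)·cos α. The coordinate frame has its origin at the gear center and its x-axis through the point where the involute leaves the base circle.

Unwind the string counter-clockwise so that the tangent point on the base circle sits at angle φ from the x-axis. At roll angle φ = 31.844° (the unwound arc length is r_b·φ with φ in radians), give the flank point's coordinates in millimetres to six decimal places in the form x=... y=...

x=86.352761 y=4.192316

pitch radius r_p = m·N/2 = 2.131·78/2 = 83.109000
base radius r_b = r_p·cos α = 83.109000·cos 24.597° = 75.567515
roll angle φ = 31.844° = 0.55578265 rad
x = r_b·(cos φ + φ·sin φ) = 75.567515·(0.84948777 + 0.55578265·0.52760831) = 86.352761
y = r_b·(sin φ − φ·cos φ) = 75.567515·(0.52760831 − 0.55578265·0.84948777) = 4.192316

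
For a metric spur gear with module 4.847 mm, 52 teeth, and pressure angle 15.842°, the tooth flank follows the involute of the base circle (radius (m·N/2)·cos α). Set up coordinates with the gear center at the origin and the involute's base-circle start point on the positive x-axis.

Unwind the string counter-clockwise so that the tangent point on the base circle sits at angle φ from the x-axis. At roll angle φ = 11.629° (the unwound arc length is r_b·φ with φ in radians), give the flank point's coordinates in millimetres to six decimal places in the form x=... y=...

x=123.706911 y=0.336494

pitch radius r_p = m·N/2 = 4.847·52/2 = 126.022000
base radius r_b = r_p·cos α = 126.022000·cos 15.842° = 121.235450
roll angle φ = 11.629° = 0.20296434 rad
x = r_b·(cos φ + φ·sin φ) = 121.235450·(0.97947335 + 0.20296434·0.20157370) = 123.706911
y = r_b·(sin φ − φ·cos φ) = 121.235450·(0.20157370 − 0.20296434·0.97947335) = 0.336494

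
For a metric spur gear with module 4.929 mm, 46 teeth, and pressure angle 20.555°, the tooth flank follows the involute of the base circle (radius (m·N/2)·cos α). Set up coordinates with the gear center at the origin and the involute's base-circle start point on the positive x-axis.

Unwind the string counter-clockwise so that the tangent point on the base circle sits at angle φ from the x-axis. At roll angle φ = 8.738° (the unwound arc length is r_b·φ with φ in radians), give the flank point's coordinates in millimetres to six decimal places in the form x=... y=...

x=107.376819 y=0.125215

pitch radius r_p = m·N/2 = 4.929·46/2 = 113.367000
base radius r_b = r_p·cos α = 113.367000·cos 20.555° = 106.149556
roll angle φ = 8.738° = 0.15250687 rad
x = r_b·(cos φ + φ·sin φ) = 106.149556·(0.98839335 + 0.15250687·0.15191638) = 107.376819
y = r_b·(sin φ − φ·cos φ) = 106.149556·(0.15191638 − 0.15250687·0.98839335) = 0.125215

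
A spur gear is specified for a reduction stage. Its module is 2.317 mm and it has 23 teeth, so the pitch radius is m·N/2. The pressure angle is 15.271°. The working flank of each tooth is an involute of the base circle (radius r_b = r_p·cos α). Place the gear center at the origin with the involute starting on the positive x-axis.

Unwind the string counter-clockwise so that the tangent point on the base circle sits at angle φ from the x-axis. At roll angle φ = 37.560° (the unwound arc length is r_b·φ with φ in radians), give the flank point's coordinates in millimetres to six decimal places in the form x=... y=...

pitch radius r_p = m·N/2 = 2.317·23/2 = 26.645500
base radius r_b = r_p·cos α = 26.645500·cos 15.271° = 25.704670
roll angle φ = 37.560° = 0.65554567 rad
x = r_b·(cos φ + φ·sin φ) = 25.704670·(0.79271541 + 0.65554567·0.60959189) = 30.648468
y = r_b·(sin φ − φ·cos φ) = 25.704670·(0.60959189 − 0.65554567·0.79271541) = 2.311640

x=30.648468 y=2.311640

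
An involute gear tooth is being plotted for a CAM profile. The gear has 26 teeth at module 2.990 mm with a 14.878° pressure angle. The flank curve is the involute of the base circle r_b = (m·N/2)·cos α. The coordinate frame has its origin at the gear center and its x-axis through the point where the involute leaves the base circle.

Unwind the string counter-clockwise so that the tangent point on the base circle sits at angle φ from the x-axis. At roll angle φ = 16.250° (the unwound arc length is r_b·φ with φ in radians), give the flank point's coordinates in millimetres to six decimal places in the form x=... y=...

x=39.047528 y=0.283386

pitch radius r_p = m·N/2 = 2.990·26/2 = 38.870000
base radius r_b = r_p·cos α = 38.870000·cos 14.878° = 37.566873
roll angle φ = 16.250° = 0.28361600 rad
x = r_b·(cos φ + φ·sin φ) = 37.566873·(0.96004985 + 0.28361600·0.27982901) = 39.047528
y = r_b·(sin φ − φ·cos φ) = 37.566873·(0.27982901 − 0.28361600·0.96004985) = 0.283386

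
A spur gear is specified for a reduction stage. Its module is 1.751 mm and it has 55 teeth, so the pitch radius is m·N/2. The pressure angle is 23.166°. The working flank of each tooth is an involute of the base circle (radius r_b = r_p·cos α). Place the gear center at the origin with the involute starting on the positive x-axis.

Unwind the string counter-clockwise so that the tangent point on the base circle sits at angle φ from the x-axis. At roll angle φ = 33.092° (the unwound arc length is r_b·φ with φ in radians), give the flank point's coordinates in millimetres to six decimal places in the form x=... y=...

x=51.049250 y=2.749360

pitch radius r_p = m·N/2 = 1.751·55/2 = 48.152500
base radius r_b = r_p·cos α = 48.152500·cos 23.166° = 44.269913
roll angle φ = 33.092° = 0.57756436 rad
x = r_b·(cos φ + φ·sin φ) = 44.269913·(0.83779496 + 0.57756436·0.54598499) = 51.049250
y = r_b·(sin φ − φ·cos φ) = 44.269913·(0.54598499 − 0.57756436·0.83779496) = 2.749360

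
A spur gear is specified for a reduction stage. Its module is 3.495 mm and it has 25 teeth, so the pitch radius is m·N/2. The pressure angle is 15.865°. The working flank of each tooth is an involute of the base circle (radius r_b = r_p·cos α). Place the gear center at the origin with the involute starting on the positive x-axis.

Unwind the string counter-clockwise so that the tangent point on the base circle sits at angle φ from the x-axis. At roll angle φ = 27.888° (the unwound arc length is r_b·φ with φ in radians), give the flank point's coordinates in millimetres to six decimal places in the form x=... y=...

x=46.710348 y=1.577356

pitch radius r_p = m·N/2 = 3.495·25/2 = 43.687500
base radius r_b = r_p·cos α = 43.687500·cos 15.865° = 42.023377
roll angle φ = 27.888° = 0.48673742 rad
x = r_b·(cos φ + φ·sin φ) = 42.023377·(0.88386361 + 0.48673742·0.46774471) = 46.710348
y = r_b·(sin φ − φ·cos φ) = 42.023377·(0.46774471 − 0.48673742·0.88386361) = 1.577356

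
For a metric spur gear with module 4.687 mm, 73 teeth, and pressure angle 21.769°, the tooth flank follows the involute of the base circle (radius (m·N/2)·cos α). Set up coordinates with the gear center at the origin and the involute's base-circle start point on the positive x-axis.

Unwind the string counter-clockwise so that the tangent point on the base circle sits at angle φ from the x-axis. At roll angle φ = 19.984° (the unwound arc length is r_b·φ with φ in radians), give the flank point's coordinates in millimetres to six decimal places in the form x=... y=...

x=168.247374 y=2.219845

pitch radius r_p = m·N/2 = 4.687·73/2 = 171.075500
base radius r_b = r_p·cos α = 171.075500·cos 21.769° = 158.875528
roll angle φ = 19.984° = 0.34878660 rad
x = r_b·(cos φ + φ·sin φ) = 158.875528·(0.93978809 + 0.34878660·0.34175772) = 168.247374
y = r_b·(sin φ − φ·cos φ) = 158.875528·(0.34175772 − 0.34878660·0.93978809) = 2.219845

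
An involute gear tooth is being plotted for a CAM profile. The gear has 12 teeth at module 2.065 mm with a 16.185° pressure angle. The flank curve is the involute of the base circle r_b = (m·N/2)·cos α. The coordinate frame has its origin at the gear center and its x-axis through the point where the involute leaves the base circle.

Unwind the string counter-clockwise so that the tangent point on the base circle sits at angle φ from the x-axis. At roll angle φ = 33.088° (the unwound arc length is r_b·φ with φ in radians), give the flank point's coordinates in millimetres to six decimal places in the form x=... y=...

pitch radius r_p = m·N/2 = 2.065·12/2 = 12.390000
base radius r_b = r_p·cos α = 12.390000·cos 16.185° = 11.898943
roll angle φ = 33.088° = 0.57749454 rad
x = r_b·(cos φ + φ·sin φ) = 11.898943·(0.83783307 + 0.57749454·0.54592650) = 13.720703
y = r_b·(sin φ − φ·cos φ) = 11.898943·(0.54592650 − 0.57749454·0.83783307) = 0.738716

x=13.720703 y=0.738716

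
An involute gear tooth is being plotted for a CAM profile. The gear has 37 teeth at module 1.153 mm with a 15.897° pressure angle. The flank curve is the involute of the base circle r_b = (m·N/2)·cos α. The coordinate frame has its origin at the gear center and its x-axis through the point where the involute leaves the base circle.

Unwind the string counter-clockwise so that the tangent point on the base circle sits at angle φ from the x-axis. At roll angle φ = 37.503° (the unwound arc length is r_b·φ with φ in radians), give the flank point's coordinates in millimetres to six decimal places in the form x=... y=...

pitch radius r_p = m·N/2 = 1.153·37/2 = 21.330500
base radius r_b = r_p·cos α = 21.330500·cos 15.897° = 20.514729
roll angle φ = 37.503° = 0.65455083 rad
x = r_b·(cos φ + φ·sin φ) = 20.514729·(0.79332146 + 0.65455083·0.60880297) = 24.449740
y = r_b·(sin φ − φ·cos φ) = 20.514729·(0.60880297 − 0.65455083·0.79332146) = 1.836761

x=24.449740 y=1.836761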